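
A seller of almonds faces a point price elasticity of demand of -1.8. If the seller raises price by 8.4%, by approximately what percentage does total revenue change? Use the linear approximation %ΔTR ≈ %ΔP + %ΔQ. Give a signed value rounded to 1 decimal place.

%ΔQ ≈ Ed × %ΔP = (-1.8) × (+8.4%) = -15.1200%
%ΔTR ≈ %ΔP + %ΔQ = (+8.4%) + (-15.1200%) = -6.7200%

-6.7%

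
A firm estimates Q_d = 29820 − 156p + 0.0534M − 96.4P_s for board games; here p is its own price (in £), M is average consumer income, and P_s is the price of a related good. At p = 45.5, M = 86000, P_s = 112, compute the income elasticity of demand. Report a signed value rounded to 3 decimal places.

0.278

At the given values, Q_d = 29820 − 156(45.5) + 0.0534(86000) − 96.4(112) = 16517.6.
∂Q_d/∂M = 0.0534.
E = (0.0534) × (86000/16517.6) = 0.27803…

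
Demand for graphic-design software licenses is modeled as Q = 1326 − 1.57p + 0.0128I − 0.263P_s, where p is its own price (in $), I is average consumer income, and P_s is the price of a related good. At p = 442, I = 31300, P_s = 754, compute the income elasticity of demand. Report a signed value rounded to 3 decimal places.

0.480

At the given values, Q = 1326 − 1.57(442) + 0.0128(31300) − 0.263(754) = 834.398.
∂Q/∂I = 0.0128.
E = (0.0128) × (31300/834.398) = 0.48015…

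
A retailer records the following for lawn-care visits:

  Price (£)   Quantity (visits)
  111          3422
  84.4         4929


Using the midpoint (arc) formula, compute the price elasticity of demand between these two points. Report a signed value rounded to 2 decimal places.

%ΔQ = (4929 − 3422) / [(3422 + 4929)/2] = 1507/4175.5 = 0.360914…
%ΔP = (84.4 − 111) / [(111 + 84.4)/2] = -26.6/97.7 = -0.272262…
Arc Ed = %ΔQ / %ΔP = (1507/4175.5) / (-26.6/97.7) = -1.3256…

-1.33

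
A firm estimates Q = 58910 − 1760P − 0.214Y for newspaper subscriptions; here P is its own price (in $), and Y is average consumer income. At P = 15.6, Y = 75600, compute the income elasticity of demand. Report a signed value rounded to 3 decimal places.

-1.059

At the given values, Q = 58910 − 1760(15.6) − 0.214(75600) = 15275.6.
∂Q/∂Y = -0.214.
E = (-0.214) × (75600/15275.6) = -1.05910…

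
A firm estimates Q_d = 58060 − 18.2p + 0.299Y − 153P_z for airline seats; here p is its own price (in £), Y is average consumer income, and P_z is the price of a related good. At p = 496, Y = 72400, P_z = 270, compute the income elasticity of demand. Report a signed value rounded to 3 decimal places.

0.737

At the given values, Q_d = 58060 − 18.2(496) + 0.299(72400) − 153(270) = 29370.4.
∂Q_d/∂Y = 0.299.
E = (0.299) × (72400/29370.4) = 0.73705…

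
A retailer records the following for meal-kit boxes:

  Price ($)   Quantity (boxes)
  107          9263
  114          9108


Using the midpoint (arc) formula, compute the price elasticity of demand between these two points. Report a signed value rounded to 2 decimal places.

-0.27

%ΔQ = (9108 − 9263) / [(9263 + 9108)/2] = -155/9185.5 = -0.016874…
%ΔP = (114 − 107) / [(107 + 114)/2] = 7/110.5 = 0.063348…
Arc Ed = %ΔQ / %ΔP = (-155/9185.5) / (7/110.5) = -0.2663…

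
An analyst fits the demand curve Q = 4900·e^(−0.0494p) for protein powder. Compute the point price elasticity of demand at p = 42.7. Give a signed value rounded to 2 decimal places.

-2.11

dQ/dp = −0.0494·Q = -29.3651. At p = 42.7, Q = 594.434.
Ed = (dQ/dp)·(p/Q) = (-29.3651) × (42.7/594.434) = -2.1093…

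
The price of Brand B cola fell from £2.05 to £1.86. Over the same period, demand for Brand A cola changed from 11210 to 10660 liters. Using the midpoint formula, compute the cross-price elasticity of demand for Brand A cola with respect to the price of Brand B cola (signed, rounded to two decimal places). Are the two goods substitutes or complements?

%ΔQ_{Brand A cola} = (10660 − 11210)/avg = -550/10935 = -0.050297…
%ΔP_{Brand B cola} = (1.86 − 2.05)/avg = -0.19/1.955 = -0.097186…
E_cross = (-550/10935) / (-0.19/1.955) = 0.5175…
E_cross > 0 ⇒ the goods are substitutes.

0.52; substitutes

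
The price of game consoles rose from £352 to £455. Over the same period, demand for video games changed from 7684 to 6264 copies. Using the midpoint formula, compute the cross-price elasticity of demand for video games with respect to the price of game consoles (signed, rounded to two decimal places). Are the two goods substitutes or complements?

%ΔQ_{video games} = (6264 − 7684)/avg = -1420/6974 = -0.203613…
%ΔP_{game consoles} = (455 − 352)/avg = 103/403.5 = 0.255266…
E_cross = (-1420/6974) / (103/403.5) = -0.7976…
E_cross < 0 ⇒ the goods are complements.

-0.80; complements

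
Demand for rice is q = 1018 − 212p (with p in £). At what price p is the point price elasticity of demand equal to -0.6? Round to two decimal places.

Ed = −212p/(1018 − 212p). Set this equal to -0.6:
212p = 0.6·(1018 − 212p) ⇒ 212p(1 + 0.6) = 0.6·1018
p = 0.6·1018 / (212·1.6) = 1.8007…

1.80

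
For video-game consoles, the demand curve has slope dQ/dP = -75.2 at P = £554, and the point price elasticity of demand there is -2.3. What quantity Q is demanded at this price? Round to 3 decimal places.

Ed = (dQ/dP)·(P/Q) ⇒ Q = (dQ/dP)·P/Ed = (-75.2)·554/(-2.3) = 18113.39130…

18113.391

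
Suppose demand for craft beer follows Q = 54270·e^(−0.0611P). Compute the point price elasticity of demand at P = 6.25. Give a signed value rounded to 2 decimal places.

-0.38

dQ/dP = −0.0611·Q = -2263.37. At P = 6.25, Q = 37043.6.
Ed = (dQ/dP)·(P/Q) = (-2263.37) × (6.25/37043.6) = -0.3818…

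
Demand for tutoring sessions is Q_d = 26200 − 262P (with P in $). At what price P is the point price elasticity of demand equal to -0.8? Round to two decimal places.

Ed = −262P/(26200 − 262P). Set this equal to -0.8:
262P = 0.8·(26200 − 262P) ⇒ 262P(1 + 0.8) = 0.8·26200
P = 0.8·26200 / (262·1.8) = 44.4444…

44.44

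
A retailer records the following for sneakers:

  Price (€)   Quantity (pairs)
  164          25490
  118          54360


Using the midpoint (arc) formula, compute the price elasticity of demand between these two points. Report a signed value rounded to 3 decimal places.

-2.216

%ΔQ = (54360 − 25490) / [(25490 + 54360)/2] = 28870/39925 = 0.723105…
%ΔP = (118 − 164) / [(164 + 118)/2] = -46/141 = -0.326241…
Arc Ed = %ΔQ / %ΔP = (28870/39925) / (-46/141) = -2.21647…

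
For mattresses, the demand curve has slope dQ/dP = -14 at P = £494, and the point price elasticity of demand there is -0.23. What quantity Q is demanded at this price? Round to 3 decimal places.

30069.565

Ed = (dQ/dP)·(P/Q) ⇒ Q = (dQ/dP)·P/Ed = (-14)·494/(-0.23) = 30069.56521…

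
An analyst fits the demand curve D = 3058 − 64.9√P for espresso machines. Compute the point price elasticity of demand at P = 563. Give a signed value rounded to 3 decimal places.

-0.507

dD/dP = −64.9/(2√P) = -1.3676. At P = 563, D = 1518.08.
Ed = (dD/dP)·(P/D) = (-1.3676) × (563/1518.08) = -0.50719…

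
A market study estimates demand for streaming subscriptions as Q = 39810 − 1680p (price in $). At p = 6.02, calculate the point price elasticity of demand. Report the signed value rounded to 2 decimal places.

-0.34

dQ/dp = −1680. At p = 6.02, Q = 39810 − 1680(6.02) = 29696.4.
Ed = (dQ/dp)·(p/Q) = −1680 × (6.02/29696.4) = -0.3405…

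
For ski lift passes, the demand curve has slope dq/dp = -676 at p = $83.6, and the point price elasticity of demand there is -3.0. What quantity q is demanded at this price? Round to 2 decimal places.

Ed = (dq/dp)·(p/q) ⇒ q = (dq/dp)·p/Ed = (-676)·83.6/(-3.0) = 18837.8666…

18837.87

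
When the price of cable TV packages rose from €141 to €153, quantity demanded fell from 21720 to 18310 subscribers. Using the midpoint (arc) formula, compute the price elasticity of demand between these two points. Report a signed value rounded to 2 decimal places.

-2.09

%ΔQ = (18310 − 21720) / [(21720 + 18310)/2] = -3410/20015 = -0.170372…
%ΔP = (153 − 141) / [(141 + 153)/2] = 12/147 = 0.081632…
Arc Ed = %ΔQ / %ΔP = (-3410/20015) / (12/147) = -2.0870…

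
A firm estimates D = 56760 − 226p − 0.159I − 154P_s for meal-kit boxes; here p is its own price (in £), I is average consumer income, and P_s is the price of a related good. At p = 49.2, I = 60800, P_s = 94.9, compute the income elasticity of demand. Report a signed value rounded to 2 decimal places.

-0.45

At the given values, D = 56760 − 226(49.2) − 0.159(60800) − 154(94.9) = 21359.
∂D/∂I = -0.159.
E = (-0.159) × (60800/21359) = -0.4526…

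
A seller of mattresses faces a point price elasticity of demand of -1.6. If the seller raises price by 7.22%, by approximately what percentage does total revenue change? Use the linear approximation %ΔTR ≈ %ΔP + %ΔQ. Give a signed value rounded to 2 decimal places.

%ΔQ ≈ Ed × %ΔP = (-1.6) × (+7.22%) = -11.5520%
%ΔTR ≈ %ΔP + %ΔQ = (+7.22%) + (-11.5520%) = -4.3320%

-4.33%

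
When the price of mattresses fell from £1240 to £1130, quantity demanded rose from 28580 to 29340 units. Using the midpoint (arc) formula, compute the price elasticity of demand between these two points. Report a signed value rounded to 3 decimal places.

-0.283

%ΔQ = (29340 − 28580) / [(28580 + 29340)/2] = 760/28960 = 0.026243…
%ΔP = (1130 − 1240) / [(1240 + 1130)/2] = -110/1185 = -0.092827…
Arc Ed = %ΔQ / %ΔP = (760/28960) / (-110/1185) = -0.28270…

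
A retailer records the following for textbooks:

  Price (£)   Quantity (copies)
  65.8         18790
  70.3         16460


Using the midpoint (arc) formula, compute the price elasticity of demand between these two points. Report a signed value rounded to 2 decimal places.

%ΔQ = (16460 − 18790) / [(18790 + 16460)/2] = -2330/17625 = -0.132198…
%ΔP = (70.3 − 65.8) / [(65.8 + 70.3)/2] = 4.5/68.05 = 0.066127…
Arc Ed = %ΔQ / %ΔP = (-2330/17625) / (4.5/68.05) = -1.9991…

-2.00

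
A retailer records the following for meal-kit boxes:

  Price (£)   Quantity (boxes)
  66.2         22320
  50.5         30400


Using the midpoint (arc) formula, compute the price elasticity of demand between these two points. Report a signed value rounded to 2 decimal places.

-1.14

%ΔQ = (30400 − 22320) / [(22320 + 30400)/2] = 8080/26360 = 0.306525…
%ΔP = (50.5 − 66.2) / [(66.2 + 50.5)/2] = -15.7/58.35 = -0.269065…
Arc Ed = %ΔQ / %ΔP = (8080/26360) / (-15.7/58.35) = -1.1392…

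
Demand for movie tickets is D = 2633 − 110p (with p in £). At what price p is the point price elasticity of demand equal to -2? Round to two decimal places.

Ed = −110p/(2633 − 110p). Set this equal to -2:
110p = 2·(2633 − 110p) ⇒ 110p(1 + 2) = 2·2633
p = 2·2633 / (110·3) = 15.9575…

15.96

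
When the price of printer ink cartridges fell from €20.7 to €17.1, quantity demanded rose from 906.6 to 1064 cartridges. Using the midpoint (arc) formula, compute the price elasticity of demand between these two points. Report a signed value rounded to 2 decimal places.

-0.84

%ΔQ = (1064 − 906.6) / [(906.6 + 1064)/2] = 157.4/985.3 = 0.159748…
%ΔP = (17.1 − 20.7) / [(20.7 + 17.1)/2] = -3.6/18.9 = -0.190476…
Arc Ed = %ΔQ / %ΔP = (157.4/985.3) / (-3.6/18.9) = -0.8386…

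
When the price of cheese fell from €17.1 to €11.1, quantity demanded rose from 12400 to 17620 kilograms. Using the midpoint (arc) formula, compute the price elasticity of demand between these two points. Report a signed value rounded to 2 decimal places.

-0.82

%ΔQ = (17620 − 12400) / [(12400 + 17620)/2] = 5220/15010 = 0.347768…
%ΔP = (11.1 − 17.1) / [(17.1 + 11.1)/2] = -6/14.1 = -0.425531…
Arc Ed = %ΔQ / %ΔP = (5220/15010) / (-6/14.1) = -0.8172…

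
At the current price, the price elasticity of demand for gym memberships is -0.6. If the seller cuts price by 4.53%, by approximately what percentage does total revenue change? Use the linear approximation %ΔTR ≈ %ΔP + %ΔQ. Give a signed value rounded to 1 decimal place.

%ΔQ ≈ Ed × %ΔP = (-0.6) × (-4.53%) = +2.7180%
%ΔTR ≈ %ΔP + %ΔQ = (-4.53%) + (+2.7180%) = -1.8120%

-1.8%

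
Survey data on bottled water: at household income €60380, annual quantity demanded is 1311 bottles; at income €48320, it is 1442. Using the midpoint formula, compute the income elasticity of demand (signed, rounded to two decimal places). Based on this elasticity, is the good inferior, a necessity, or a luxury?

-0.43; inferior

%ΔQ = (1442 − 1311)/[( 1311 + 1442)/2] = 131/1376.5 = 0.095168…
%ΔIncome = (48320 − 60380)/[( 60380 + 48320)/2] = -12060/54350 = -0.221895…
E_income = (131/1376.5) / (-12060/54350) = -0.4288…
E_income < 0 ⇒ inferior good.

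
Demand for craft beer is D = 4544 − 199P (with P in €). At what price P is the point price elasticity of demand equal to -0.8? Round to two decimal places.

Ed = −199P/(4544 − 199P). Set this equal to -0.8:
199P = 0.8·(4544 − 199P) ⇒ 199P(1 + 0.8) = 0.8·4544
P = 0.8·4544 / (199·1.8) = 10.1485…

10.15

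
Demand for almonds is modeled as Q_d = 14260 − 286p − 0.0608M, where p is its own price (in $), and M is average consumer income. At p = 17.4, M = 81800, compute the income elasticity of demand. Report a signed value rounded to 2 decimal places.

-1.15

At the given values, Q_d = 14260 − 286(17.4) − 0.0608(81800) = 4310.16.
∂Q_d/∂M = -0.0608.
E = (-0.0608) × (81800/4310.16) = -1.1538…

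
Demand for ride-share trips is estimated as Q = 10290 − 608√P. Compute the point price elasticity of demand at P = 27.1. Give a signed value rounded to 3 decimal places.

-0.222

dQ/dP = −608/(2√P) = -58.3968. At P = 27.1, Q = 7124.89.
Ed = (dQ/dP)·(P/Q) = (-58.3968) × (27.1/7124.89) = -0.22211…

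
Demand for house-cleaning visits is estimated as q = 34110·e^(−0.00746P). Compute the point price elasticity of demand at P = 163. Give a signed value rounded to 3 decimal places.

dq/dP = −0.00746·q = -75.4271. At P = 163, q = 10110.9.
Ed = (dq/dP)·(P/q) = (-75.4271) × (163/10110.9) = -1.21598

-1.216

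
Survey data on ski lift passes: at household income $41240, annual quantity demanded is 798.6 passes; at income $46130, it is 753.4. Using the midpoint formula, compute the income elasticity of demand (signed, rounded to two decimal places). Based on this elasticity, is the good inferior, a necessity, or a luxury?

-0.52; inferior

%ΔQ = (753.4 − 798.6)/[( 798.6 + 753.4)/2] = -45.2/776 = -0.058247…
%ΔIncome = (46130 − 41240)/[( 41240 + 46130)/2] = 4890/43685 = 0.111937…
E_income = (-45.2/776) / (4890/43685) = -0.5203…
E_income < 0 ⇒ inferior good.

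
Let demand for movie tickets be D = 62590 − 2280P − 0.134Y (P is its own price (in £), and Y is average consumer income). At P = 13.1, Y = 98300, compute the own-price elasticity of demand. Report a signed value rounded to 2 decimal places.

At the given values, D = 62590 − 2280(13.1) − 0.134(98300) = 19549.8.
∂D/∂P = −2280.
E = (-2280) × (13.1/19549.8) = -1.5277…

-1.53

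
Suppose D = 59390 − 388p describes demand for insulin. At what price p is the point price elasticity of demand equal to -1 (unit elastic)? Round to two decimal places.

76.53

Ed = −388p/(59390 − 388p). Set this equal to -1:
388p = 1·(59390 − 388p) ⇒ 388p(1 + 1) = 1·59390
p = 1·59390 / (388·2) = 76.5335…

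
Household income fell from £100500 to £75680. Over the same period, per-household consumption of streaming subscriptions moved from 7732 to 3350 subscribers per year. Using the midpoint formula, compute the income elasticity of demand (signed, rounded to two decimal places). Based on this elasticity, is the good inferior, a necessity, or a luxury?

2.81; luxury

%ΔQ = (3350 − 7732)/[( 7732 + 3350)/2] = -4382/5541 = -0.790831…
%ΔIncome = (75680 − 100500)/[( 100500 + 75680)/2] = -24820/88090 = -0.281757…
E_income = (-4382/5541) / (-24820/88090) = 2.8067…
E_income > 1 ⇒ normal good, luxury.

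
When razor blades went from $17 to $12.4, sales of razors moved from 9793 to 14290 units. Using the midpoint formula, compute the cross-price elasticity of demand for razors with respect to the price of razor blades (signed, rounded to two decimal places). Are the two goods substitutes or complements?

-1.19; complements

%ΔQ_{razors} = (14290 − 9793)/avg = 4497/12041.5 = 0.373458…
%ΔP_{razor blades} = (12.4 − 17)/avg = -4.6/14.7 = -0.312925…
E_cross = (4497/12041.5) / (-4.6/14.7) = -1.1934…
E_cross < 0 ⇒ the goods are complements.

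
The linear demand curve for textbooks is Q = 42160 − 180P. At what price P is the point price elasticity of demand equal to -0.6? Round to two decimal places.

87.83

Ed = −180P/(42160 − 180P). Set this equal to -0.6:
180P = 0.6·(42160 − 180P) ⇒ 180P(1 + 0.6) = 0.6·42160
P = 0.6·42160 / (180·1.6) = 87.8333…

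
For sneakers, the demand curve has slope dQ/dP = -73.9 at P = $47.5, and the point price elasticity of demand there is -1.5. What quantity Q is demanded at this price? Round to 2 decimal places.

Ed = (dQ/dP)·(P/Q) ⇒ Q = (dQ/dP)·P/Ed = (-73.9)·47.5/(-1.5) = 2340.1666…

2340.17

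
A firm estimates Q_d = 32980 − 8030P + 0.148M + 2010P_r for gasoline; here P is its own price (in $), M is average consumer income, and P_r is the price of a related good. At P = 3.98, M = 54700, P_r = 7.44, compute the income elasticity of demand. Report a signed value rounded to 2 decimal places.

0.34

At the given values, Q_d = 32980 − 8030(3.98) + 0.148(54700) + 2010(7.44) = 24070.6.
∂Q_d/∂M = 0.148.
E = (0.148) × (54700/24070.6) = 0.3363…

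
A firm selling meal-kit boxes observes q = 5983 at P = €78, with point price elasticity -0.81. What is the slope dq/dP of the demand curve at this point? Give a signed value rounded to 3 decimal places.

-62.131

Ed = (dq/dP)·(P/q) ⇒ dq/dP = Ed·q/P = (-0.81)·5983/78 = -62.13115…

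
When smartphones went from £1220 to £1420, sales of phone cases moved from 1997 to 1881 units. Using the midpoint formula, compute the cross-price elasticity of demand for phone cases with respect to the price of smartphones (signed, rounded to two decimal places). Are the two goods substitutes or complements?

%ΔQ_{phone cases} = (1881 − 1997)/avg = -116/1939 = -0.059824…
%ΔP_{smartphones} = (1420 − 1220)/avg = 200/1320 = 0.151515…
E_cross = (-116/1939) / (200/1320) = -0.3948…
E_cross < 0 ⇒ the goods are complements.

-0.39; complements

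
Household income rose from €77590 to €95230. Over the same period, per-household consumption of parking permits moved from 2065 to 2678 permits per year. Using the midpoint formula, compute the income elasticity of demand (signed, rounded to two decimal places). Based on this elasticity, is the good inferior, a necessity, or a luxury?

%ΔQ = (2678 − 2065)/[( 2065 + 2678)/2] = 613/2371.5 = 0.258486…
%ΔIncome = (95230 − 77590)/[( 77590 + 95230)/2] = 17640/86410 = 0.204143…
E_income = (613/2371.5) / (17640/86410) = 1.2662…
E_income > 1 ⇒ normal good, luxury.

1.27; luxury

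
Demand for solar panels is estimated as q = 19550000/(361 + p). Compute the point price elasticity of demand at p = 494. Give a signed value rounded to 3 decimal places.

-0.578

dq/dp = −19550000/(361 + p)² = -26.7433. At p = 494, q = 22865.5.
Ed = (dq/dp)·(p/q) = (-26.7433) × (494/22865.5) = -0.57777…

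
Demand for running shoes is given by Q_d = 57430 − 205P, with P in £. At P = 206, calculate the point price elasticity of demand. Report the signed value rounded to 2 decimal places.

dQ_d/dP = −205. At P = 206, Q_d = 57430 − 205(206) = 15200.
Ed = (dQ_d/dP)·(P/Q_d) = −205 × (206/15200) = -2.7782…

-2.78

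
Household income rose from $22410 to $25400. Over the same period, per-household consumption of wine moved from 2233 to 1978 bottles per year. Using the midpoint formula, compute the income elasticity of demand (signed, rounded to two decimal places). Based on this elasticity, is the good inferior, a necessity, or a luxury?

-0.97; inferior

%ΔQ = (1978 − 2233)/[( 2233 + 1978)/2] = -255/2105.5 = -0.121111…
%ΔIncome = (25400 − 22410)/[( 22410 + 25400)/2] = 2990/23905 = 0.125078…
E_income = (-255/2105.5) / (2990/23905) = -0.9682…
E_income < 0 ⇒ inferior good.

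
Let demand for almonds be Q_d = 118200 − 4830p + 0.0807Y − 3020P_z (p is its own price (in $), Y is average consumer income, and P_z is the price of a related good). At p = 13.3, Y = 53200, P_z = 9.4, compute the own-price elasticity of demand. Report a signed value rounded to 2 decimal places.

-2.15

At the given values, Q_d = 118200 − 4830(13.3) + 0.0807(53200) − 3020(9.4) = 29866.24.
∂Q_d/∂p = −4830.
E = (-4830) × (13.3/29866.24) = -2.1508…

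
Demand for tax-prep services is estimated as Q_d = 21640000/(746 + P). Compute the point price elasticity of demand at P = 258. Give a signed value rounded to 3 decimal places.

-0.257

dQ_d/dP = −21640000/(746 + P)² = -21.4679. At P = 258, Q_d = 21553.8.
Ed = (dQ_d/dP)·(P/Q_d) = (-21.4679) × (258/21553.8) = -0.25697…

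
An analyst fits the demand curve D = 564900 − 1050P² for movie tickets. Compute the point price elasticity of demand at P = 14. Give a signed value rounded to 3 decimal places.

-1.146

dD/dP = −2·1050·P = -29400. At P = 14, D = 359100.
Ed = (dD/dP)·(P/D) = (-29400) × (14/359100) = -1.14619…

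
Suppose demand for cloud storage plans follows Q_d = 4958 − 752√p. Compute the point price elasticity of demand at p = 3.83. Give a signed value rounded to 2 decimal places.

-0.21

dQ_d/dp = −752/(2√p) = -192.127. At p = 3.83, Q_d = 3486.31.
Ed = (dQ_d/dp)·(p/Q_d) = (-192.127) × (3.83/3486.31) = -0.2110…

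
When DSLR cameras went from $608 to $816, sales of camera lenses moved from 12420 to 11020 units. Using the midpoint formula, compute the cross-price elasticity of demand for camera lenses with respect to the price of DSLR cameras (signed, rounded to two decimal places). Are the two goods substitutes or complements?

-0.41; complements

%ΔQ_{camera lenses} = (11020 − 12420)/avg = -1400/11720 = -0.119453…
%ΔP_{DSLR cameras} = (816 − 608)/avg = 208/712 = 0.292134…
E_cross = (-1400/11720) / (208/712) = -0.4088…
E_cross < 0 ⇒ the goods are complements.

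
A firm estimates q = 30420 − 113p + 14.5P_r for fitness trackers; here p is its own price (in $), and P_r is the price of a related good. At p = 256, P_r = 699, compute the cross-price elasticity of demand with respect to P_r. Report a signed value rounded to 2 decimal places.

At the given values, q = 30420 − 113(256) + 14.5(699) = 11627.5.
∂q/∂P_r = 14.5.
E = (14.5) × (699/11627.5) = 0.8716…

0.87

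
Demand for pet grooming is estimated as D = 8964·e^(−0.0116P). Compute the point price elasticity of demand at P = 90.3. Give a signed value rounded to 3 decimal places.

-1.047

dD/dP = −0.0116·D = -36.4792. At P = 90.3, D = 3144.76.
Ed = (dD/dP)·(P/D) = (-36.4792) × (90.3/3144.76) = -1.04748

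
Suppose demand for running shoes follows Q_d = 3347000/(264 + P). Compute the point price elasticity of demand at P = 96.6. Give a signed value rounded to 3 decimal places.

dQ_d/dP = −3347000/(264 + P)² = -25.7397. At P = 96.6, Q_d = 9281.75.
Ed = (dQ_d/dP)·(P/Q_d) = (-25.7397) × (96.6/9281.75) = -0.26788…

-0.268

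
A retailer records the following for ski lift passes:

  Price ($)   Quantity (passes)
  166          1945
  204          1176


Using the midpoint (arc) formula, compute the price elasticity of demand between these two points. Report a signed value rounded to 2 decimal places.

-2.40

%ΔQ = (1176 − 1945) / [(1945 + 1176)/2] = -769/1560.5 = -0.492790…
%ΔP = (204 − 166) / [(166 + 204)/2] = 38/185 = 0.205405…
Arc Ed = %ΔQ / %ΔP = (-769/1560.5) / (38/185) = -2.3991…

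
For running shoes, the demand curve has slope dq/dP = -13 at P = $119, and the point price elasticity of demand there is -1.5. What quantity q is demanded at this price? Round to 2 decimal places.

1031.33

Ed = (dq/dP)·(P/q) ⇒ q = (dq/dP)·P/Ed = (-13)·119/(-1.5) = 1031.3333…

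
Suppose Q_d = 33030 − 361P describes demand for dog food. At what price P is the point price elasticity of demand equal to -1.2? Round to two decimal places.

Ed = −361P/(33030 − 361P). Set this equal to -1.2:
361P = 1.2·(33030 − 361P) ⇒ 361P(1 + 1.2) = 1.2·33030
P = 1.2·33030 / (361·2.2) = 49.9068…

49.91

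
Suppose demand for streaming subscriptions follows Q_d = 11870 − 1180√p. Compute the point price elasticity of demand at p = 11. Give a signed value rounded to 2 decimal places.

-0.25

dQ_d/dp = −1180/(2√p) = -177.892. At p = 11, Q_d = 7956.38.
Ed = (dQ_d/dp)·(p/Q_d) = (-177.892) × (11/7956.38) = -0.2459…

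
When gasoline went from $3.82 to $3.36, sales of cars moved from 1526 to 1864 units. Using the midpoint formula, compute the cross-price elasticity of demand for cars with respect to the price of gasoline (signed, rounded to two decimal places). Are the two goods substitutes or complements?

-1.56; complements

%ΔQ_{cars} = (1864 − 1526)/avg = 338/1695 = 0.199410…
%ΔP_{gasoline} = (3.36 − 3.82)/avg = -0.46/3.59 = -0.128133…
E_cross = (338/1695) / (-0.46/3.59) = -1.5562…
E_cross < 0 ⇒ the goods are complements.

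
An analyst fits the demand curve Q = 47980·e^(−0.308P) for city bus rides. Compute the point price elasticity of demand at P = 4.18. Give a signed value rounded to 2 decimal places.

-1.29

dQ/dP = −0.308·Q = -4078.33. At P = 4.18, Q = 13241.3.
Ed = (dQ/dP)·(P/Q) = (-4078.33) × (4.18/13241.3) = -1.2874…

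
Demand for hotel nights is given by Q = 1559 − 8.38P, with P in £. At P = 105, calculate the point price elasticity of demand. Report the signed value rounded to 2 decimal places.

dQ/dP = −8.38. At P = 105, Q = 1559 − 8.38(105) = 679.1.
Ed = (dQ/dP)·(P/Q) = −8.38 × (105/679.1) = -1.2956…

-1.30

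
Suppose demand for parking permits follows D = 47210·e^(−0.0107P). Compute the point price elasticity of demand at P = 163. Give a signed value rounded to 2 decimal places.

dD/dP = −0.0107·D = -88.3008. At P = 163, D = 8252.41.
Ed = (dD/dP)·(P/D) = (-88.3008) × (163/8252.41) = -1.7441

-1.74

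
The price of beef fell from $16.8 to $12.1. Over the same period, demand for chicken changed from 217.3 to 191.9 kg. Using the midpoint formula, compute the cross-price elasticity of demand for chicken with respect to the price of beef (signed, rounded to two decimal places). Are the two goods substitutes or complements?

0.38; substitutes

%ΔQ_{chicken} = (191.9 − 217.3)/avg = -25.4/204.6 = -0.124144…
%ΔP_{beef} = (12.1 − 16.8)/avg = -4.7/14.45 = -0.325259…
E_cross = (-25.4/204.6) / (-4.7/14.45) = 0.3816…
E_cross > 0 ⇒ the goods are substitutes.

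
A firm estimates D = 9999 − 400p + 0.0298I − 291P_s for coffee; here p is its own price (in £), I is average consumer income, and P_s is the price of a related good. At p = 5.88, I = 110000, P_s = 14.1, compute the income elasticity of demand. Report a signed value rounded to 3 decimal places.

0.481

At the given values, D = 9999 − 400(5.88) + 0.0298(110000) − 291(14.1) = 6821.9.
∂D/∂I = 0.0298.
E = (0.0298) × (110000/6821.9) = 0.48051…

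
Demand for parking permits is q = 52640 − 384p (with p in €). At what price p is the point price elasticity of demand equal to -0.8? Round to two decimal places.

Ed = −384p/(52640 − 384p). Set this equal to -0.8:
384p = 0.8·(52640 − 384p) ⇒ 384p(1 + 0.8) = 0.8·52640
p = 0.8·52640 / (384·1.8) = 60.9259…

60.93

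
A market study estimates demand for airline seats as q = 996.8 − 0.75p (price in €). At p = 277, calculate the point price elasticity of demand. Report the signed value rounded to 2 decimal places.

-0.26

dq/dp = −0.75. At p = 277, q = 996.8 − 0.75(277) = 789.05.
Ed = (dq/dp)·(p/q) = −0.75 × (277/789.05) = -0.2632…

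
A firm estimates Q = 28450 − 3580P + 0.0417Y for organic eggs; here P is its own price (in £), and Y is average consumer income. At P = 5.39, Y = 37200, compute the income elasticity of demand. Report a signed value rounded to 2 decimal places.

At the given values, Q = 28450 − 3580(5.39) + 0.0417(37200) = 10705.04.
∂Q/∂Y = 0.0417.
E = (0.0417) × (37200/10705.04) = 0.1449…

0.14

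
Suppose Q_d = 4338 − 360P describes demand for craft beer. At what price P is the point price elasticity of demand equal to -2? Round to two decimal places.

Ed = −360P/(4338 − 360P). Set this equal to -2:
360P = 2·(4338 − 360P) ⇒ 360P(1 + 2) = 2·4338
P = 2·4338 / (360·3) = 8.0333…

8.03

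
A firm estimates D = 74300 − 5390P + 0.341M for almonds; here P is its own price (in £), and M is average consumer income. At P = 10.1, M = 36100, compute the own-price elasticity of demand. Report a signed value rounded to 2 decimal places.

At the given values, D = 74300 − 5390(10.1) + 0.341(36100) = 32171.1.
∂D/∂P = −5390.
E = (-5390) × (10.1/32171.1) = -1.6921…

-1.69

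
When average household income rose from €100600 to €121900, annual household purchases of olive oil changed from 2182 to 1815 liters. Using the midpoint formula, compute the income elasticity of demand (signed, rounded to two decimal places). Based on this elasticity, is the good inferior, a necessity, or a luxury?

-0.96; inferior

%ΔQ = (1815 − 2182)/[( 2182 + 1815)/2] = -367/1998.5 = -0.183637…
%ΔIncome = (121900 − 100600)/[( 100600 + 121900)/2] = 21300/111250 = 0.191460…
E_income = (-367/1998.5) / (21300/111250) = -0.9591…
E_income < 0 ⇒ inferior good.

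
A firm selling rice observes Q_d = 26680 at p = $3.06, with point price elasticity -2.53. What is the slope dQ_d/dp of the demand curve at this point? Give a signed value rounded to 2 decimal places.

Ed = (dQ_d/dp)·(p/Q_d) ⇒ dQ_d/dp = Ed·Q_d/p = (-2.53)·26680/3.06 = -22058.9542…

-22058.95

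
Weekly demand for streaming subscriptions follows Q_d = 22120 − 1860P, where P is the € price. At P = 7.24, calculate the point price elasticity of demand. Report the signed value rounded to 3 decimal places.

-1.556

dQ_d/dP = −1860. At P = 7.24, Q_d = 22120 − 1860(7.24) = 8653.6.
Ed = (dQ_d/dP)·(P/Q_d) = −1860 × (7.24/8653.6) = -1.55616…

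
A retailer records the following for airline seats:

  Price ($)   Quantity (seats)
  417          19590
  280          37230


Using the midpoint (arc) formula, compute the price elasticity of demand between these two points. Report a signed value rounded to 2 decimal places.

%ΔQ = (37230 − 19590) / [(19590 + 37230)/2] = 17640/28410 = 0.620908…
%ΔP = (280 − 417) / [(417 + 280)/2] = -137/348.5 = -0.393113…
Arc Ed = %ΔQ / %ΔP = (17640/28410) / (-137/348.5) = -1.5794…

-1.58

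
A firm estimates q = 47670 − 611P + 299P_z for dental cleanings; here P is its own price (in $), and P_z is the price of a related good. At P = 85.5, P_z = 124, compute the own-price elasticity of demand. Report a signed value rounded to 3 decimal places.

At the given values, q = 47670 − 611(85.5) + 299(124) = 32505.5.
∂q/∂P = −611.
E = (-611) × (85.5/32505.5) = -1.60712…

-1.607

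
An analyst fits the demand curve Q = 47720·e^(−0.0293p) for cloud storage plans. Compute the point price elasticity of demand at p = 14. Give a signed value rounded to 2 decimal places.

-0.41

dQ/dp = −0.0293·Q = -927.728. At p = 14, Q = 31663.1.
Ed = (dQ/dp)·(p/Q) = (-927.728) × (14/31663.1) = -0.4102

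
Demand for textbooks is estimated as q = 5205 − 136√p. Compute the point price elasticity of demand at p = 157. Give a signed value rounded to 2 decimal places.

-0.24

dq/dp = −136/(2√p) = -5.42699. At p = 157, q = 3500.92.
Ed = (dq/dp)·(p/q) = (-5.42699) × (157/3500.92) = -0.2433…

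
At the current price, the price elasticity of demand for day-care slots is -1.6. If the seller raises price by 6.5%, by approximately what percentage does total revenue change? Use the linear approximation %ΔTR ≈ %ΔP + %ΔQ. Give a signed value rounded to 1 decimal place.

%ΔQ ≈ Ed × %ΔP = (-1.6) × (+6.5%) = -10.4000%
%ΔTR ≈ %ΔP + %ΔQ = (+6.5%) + (-10.4000%) = -3.9000%

-3.9%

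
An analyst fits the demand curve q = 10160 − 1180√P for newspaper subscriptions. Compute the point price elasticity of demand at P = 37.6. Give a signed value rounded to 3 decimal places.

dq/dP = −1180/(2√P) = -96.2184. At P = 37.6, q = 2924.38.
Ed = (dq/dP)·(P/q) = (-96.2184) × (37.6/2924.38) = -1.23712…

-1.237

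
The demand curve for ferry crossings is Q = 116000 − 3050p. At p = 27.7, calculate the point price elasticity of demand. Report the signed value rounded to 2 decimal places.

-2.68

dQ/dp = −3050. At p = 27.7, Q = 116000 − 3050(27.7) = 31515.
Ed = (dQ/dp)·(p/Q) = −3050 × (27.7/31515) = -2.6807…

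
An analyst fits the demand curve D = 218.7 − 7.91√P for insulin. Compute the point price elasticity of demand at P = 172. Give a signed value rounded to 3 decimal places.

dD/dP = −7.91/(2√P) = -0.301566. At P = 172, D = 114.961.
Ed = (dD/dP)·(P/D) = (-0.301566) × (172/114.961) = -0.45118…

-0.451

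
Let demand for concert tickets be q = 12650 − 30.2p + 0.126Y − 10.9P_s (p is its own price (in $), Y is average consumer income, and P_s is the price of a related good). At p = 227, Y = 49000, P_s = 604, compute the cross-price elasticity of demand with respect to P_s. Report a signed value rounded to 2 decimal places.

At the given values, q = 12650 − 30.2(227) + 0.126(49000) − 10.9(604) = 5385.
∂q/∂P_s = -10.9.
E = (-10.9) × (604/5385) = -1.2225…

-1.22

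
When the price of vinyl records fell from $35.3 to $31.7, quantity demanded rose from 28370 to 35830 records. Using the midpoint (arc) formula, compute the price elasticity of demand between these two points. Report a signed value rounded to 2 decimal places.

%ΔQ = (35830 − 28370) / [(28370 + 35830)/2] = 7460/32100 = 0.232398…
%ΔP = (31.7 − 35.3) / [(35.3 + 31.7)/2] = -3.6/33.5 = -0.107462…
Arc Ed = %ΔQ / %ΔP = (7460/32100) / (-3.6/33.5) = -2.1625…

-2.16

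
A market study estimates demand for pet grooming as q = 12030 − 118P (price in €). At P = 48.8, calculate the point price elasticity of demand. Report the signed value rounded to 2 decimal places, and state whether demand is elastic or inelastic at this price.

dq/dP = −118. At P = 48.8, q = 12030 − 118(48.8) = 6271.6.
Ed = (dq/dP)·(P/q) = −118 × (48.8/6271.6) = -0.9181…
|Ed| = 0.92 < 1, so demand is inelastic.

-0.92; inelastic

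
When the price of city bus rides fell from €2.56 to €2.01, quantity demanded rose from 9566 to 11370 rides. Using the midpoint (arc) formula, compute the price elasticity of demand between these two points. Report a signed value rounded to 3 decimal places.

-0.716

%ΔQ = (11370 − 9566) / [(9566 + 11370)/2] = 1804/10468 = 0.172334…
%ΔP = (2.01 − 2.56) / [(2.56 + 2.01)/2] = -0.55/2.285 = -0.240700…
Arc Ed = %ΔQ / %ΔP = (1804/10468) / (-0.55/2.285) = -0.71597…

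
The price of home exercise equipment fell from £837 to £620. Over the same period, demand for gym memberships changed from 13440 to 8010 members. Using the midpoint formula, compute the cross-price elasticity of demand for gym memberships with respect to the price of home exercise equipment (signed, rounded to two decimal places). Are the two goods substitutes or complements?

%ΔQ_{gym memberships} = (8010 − 13440)/avg = -5430/10725 = -0.506293…
%ΔP_{home exercise equipment} = (620 − 837)/avg = -217/728.5 = -0.297872…
E_cross = (-5430/10725) / (-217/728.5) = 1.6997…
E_cross > 0 ⇒ the goods are substitutes.

1.70; substitutes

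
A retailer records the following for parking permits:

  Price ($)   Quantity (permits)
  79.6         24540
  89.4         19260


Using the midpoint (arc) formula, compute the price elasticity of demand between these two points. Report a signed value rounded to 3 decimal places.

%ΔQ = (19260 − 24540) / [(24540 + 19260)/2] = -5280/21900 = -0.241095…
%ΔP = (89.4 − 79.6) / [(79.6 + 89.4)/2] = 9.8/84.5 = 0.115976…
Arc Ed = %ΔQ / %ΔP = (-5280/21900) / (9.8/84.5) = -2.07883…

-2.079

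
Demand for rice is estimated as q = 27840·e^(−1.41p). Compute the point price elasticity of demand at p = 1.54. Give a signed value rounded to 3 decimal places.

-2.171

dq/dp = −1.41·q = -4475.7. At p = 1.54, q = 3174.26.
Ed = (dq/dp)·(p/q) = (-4475.7) × (1.54/3174.26) = -2.1714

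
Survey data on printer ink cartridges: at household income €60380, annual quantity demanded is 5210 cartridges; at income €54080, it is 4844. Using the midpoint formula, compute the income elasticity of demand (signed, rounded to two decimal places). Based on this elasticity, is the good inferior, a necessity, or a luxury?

0.66; necessity

%ΔQ = (4844 − 5210)/[( 5210 + 4844)/2] = -366/5027 = -0.072806…
%ΔIncome = (54080 − 60380)/[( 60380 + 54080)/2] = -6300/57230 = -0.110082…
E_income = (-366/5027) / (-6300/57230) = 0.6613…
0 < E_income < 1 ⇒ normal good, necessity.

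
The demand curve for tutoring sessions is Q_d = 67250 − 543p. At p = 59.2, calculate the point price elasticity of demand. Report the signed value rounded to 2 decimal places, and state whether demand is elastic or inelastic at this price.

-0.92; inelastic

dQ_d/dp = −543. At p = 59.2, Q_d = 67250 − 543(59.2) = 35104.4.
Ed = (dQ_d/dp)·(p/Q_d) = −543 × (59.2/35104.4) = -0.9157…
|Ed| = 0.92 < 1, so demand is inelastic.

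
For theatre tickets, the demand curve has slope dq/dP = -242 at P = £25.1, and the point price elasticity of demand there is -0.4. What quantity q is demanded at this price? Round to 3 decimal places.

15185.500

Ed = (dq/dP)·(P/q) ⇒ q = (dq/dP)·P/Ed = (-242)·25.1/(-0.4) = 15185.5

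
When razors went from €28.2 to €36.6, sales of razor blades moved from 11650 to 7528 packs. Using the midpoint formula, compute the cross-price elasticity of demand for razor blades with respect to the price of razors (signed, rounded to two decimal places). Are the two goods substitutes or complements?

-1.66; complements

%ΔQ_{razor blades} = (7528 − 11650)/avg = -4122/9589 = -0.429867…
%ΔP_{razors} = (36.6 − 28.2)/avg = 8.4/32.4 = 0.259259…
E_cross = (-4122/9589) / (8.4/32.4) = -1.6580…
E_cross < 0 ⇒ the goods are complements.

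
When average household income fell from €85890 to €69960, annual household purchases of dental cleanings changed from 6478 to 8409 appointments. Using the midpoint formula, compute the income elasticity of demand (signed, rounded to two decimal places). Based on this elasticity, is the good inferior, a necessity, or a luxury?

-1.27; inferior

%ΔQ = (8409 − 6478)/[( 6478 + 8409)/2] = 1931/7443.5 = 0.259420…
%ΔIncome = (69960 − 85890)/[( 85890 + 69960)/2] = -15930/77925 = -0.204427…
E_income = (1931/7443.5) / (-15930/77925) = -1.2690…
E_income < 0 ⇒ inferior good.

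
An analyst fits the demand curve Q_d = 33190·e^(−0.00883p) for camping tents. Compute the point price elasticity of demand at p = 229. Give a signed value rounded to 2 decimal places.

-2.02

dQ_d/dp = −0.00883·Q_d = -38.7966. At p = 229, Q_d = 4393.73.
Ed = (dQ_d/dp)·(p/Q_d) = (-38.7966) × (229/4393.73) = -2.0220…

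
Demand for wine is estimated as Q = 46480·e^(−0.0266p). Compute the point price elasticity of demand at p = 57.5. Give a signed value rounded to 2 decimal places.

-1.53

dQ/dp = −0.0266·Q = -267.852. At p = 57.5, Q = 10069.6.
Ed = (dQ/dp)·(p/Q) = (-267.852) × (57.5/10069.6) = -1.5295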